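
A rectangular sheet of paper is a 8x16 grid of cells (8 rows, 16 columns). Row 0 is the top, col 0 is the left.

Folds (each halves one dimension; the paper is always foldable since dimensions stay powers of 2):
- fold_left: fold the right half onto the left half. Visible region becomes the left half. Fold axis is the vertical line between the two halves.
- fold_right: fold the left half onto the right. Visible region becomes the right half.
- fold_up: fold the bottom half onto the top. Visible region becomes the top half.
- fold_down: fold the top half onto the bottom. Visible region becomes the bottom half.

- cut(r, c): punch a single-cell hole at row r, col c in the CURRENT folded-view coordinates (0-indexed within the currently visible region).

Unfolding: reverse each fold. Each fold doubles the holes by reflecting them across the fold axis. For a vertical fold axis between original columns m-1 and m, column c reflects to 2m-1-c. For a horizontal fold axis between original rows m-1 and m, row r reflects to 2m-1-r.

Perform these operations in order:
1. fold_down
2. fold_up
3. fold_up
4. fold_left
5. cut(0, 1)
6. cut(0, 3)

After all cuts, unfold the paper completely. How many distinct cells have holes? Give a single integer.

Answer: 32

Derivation:
Op 1 fold_down: fold axis h@4; visible region now rows[4,8) x cols[0,16) = 4x16
Op 2 fold_up: fold axis h@6; visible region now rows[4,6) x cols[0,16) = 2x16
Op 3 fold_up: fold axis h@5; visible region now rows[4,5) x cols[0,16) = 1x16
Op 4 fold_left: fold axis v@8; visible region now rows[4,5) x cols[0,8) = 1x8
Op 5 cut(0, 1): punch at orig (4,1); cuts so far [(4, 1)]; region rows[4,5) x cols[0,8) = 1x8
Op 6 cut(0, 3): punch at orig (4,3); cuts so far [(4, 1), (4, 3)]; region rows[4,5) x cols[0,8) = 1x8
Unfold 1 (reflect across v@8): 4 holes -> [(4, 1), (4, 3), (4, 12), (4, 14)]
Unfold 2 (reflect across h@5): 8 holes -> [(4, 1), (4, 3), (4, 12), (4, 14), (5, 1), (5, 3), (5, 12), (5, 14)]
Unfold 3 (reflect across h@6): 16 holes -> [(4, 1), (4, 3), (4, 12), (4, 14), (5, 1), (5, 3), (5, 12), (5, 14), (6, 1), (6, 3), (6, 12), (6, 14), (7, 1), (7, 3), (7, 12), (7, 14)]
Unfold 4 (reflect across h@4): 32 holes -> [(0, 1), (0, 3), (0, 12), (0, 14), (1, 1), (1, 3), (1, 12), (1, 14), (2, 1), (2, 3), (2, 12), (2, 14), (3, 1), (3, 3), (3, 12), (3, 14), (4, 1), (4, 3), (4, 12), (4, 14), (5, 1), (5, 3), (5, 12), (5, 14), (6, 1), (6, 3), (6, 12), (6, 14), (7, 1), (7, 3), (7, 12), (7, 14)]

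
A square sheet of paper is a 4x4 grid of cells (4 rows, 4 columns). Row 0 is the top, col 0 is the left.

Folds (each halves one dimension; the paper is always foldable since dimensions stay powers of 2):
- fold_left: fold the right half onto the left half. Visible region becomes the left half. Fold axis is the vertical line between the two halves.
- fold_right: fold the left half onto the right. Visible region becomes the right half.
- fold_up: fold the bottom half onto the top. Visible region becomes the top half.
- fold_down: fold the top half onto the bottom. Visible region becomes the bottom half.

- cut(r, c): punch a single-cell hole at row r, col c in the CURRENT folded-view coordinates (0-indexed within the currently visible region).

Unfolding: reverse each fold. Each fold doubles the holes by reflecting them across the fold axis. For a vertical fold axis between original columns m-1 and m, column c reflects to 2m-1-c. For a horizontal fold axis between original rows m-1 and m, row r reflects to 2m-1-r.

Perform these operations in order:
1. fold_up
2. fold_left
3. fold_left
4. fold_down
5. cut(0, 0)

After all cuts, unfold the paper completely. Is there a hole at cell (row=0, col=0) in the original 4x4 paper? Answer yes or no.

Answer: yes

Derivation:
Op 1 fold_up: fold axis h@2; visible region now rows[0,2) x cols[0,4) = 2x4
Op 2 fold_left: fold axis v@2; visible region now rows[0,2) x cols[0,2) = 2x2
Op 3 fold_left: fold axis v@1; visible region now rows[0,2) x cols[0,1) = 2x1
Op 4 fold_down: fold axis h@1; visible region now rows[1,2) x cols[0,1) = 1x1
Op 5 cut(0, 0): punch at orig (1,0); cuts so far [(1, 0)]; region rows[1,2) x cols[0,1) = 1x1
Unfold 1 (reflect across h@1): 2 holes -> [(0, 0), (1, 0)]
Unfold 2 (reflect across v@1): 4 holes -> [(0, 0), (0, 1), (1, 0), (1, 1)]
Unfold 3 (reflect across v@2): 8 holes -> [(0, 0), (0, 1), (0, 2), (0, 3), (1, 0), (1, 1), (1, 2), (1, 3)]
Unfold 4 (reflect across h@2): 16 holes -> [(0, 0), (0, 1), (0, 2), (0, 3), (1, 0), (1, 1), (1, 2), (1, 3), (2, 0), (2, 1), (2, 2), (2, 3), (3, 0), (3, 1), (3, 2), (3, 3)]
Holes: [(0, 0), (0, 1), (0, 2), (0, 3), (1, 0), (1, 1), (1, 2), (1, 3), (2, 0), (2, 1), (2, 2), (2, 3), (3, 0), (3, 1), (3, 2), (3, 3)]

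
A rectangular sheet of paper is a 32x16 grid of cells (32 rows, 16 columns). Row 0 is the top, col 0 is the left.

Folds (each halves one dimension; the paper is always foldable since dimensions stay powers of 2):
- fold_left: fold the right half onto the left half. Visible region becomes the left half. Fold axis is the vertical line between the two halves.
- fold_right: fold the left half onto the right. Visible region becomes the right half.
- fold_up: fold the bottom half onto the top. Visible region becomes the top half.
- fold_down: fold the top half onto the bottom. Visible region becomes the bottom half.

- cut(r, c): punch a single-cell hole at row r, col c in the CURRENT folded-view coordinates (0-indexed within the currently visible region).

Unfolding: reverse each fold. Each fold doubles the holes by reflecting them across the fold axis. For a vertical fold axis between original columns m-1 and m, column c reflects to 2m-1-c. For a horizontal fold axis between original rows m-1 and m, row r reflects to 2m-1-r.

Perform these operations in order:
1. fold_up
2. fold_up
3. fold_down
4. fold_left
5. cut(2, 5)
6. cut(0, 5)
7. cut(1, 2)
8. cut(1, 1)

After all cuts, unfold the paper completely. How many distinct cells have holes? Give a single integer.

Op 1 fold_up: fold axis h@16; visible region now rows[0,16) x cols[0,16) = 16x16
Op 2 fold_up: fold axis h@8; visible region now rows[0,8) x cols[0,16) = 8x16
Op 3 fold_down: fold axis h@4; visible region now rows[4,8) x cols[0,16) = 4x16
Op 4 fold_left: fold axis v@8; visible region now rows[4,8) x cols[0,8) = 4x8
Op 5 cut(2, 5): punch at orig (6,5); cuts so far [(6, 5)]; region rows[4,8) x cols[0,8) = 4x8
Op 6 cut(0, 5): punch at orig (4,5); cuts so far [(4, 5), (6, 5)]; region rows[4,8) x cols[0,8) = 4x8
Op 7 cut(1, 2): punch at orig (5,2); cuts so far [(4, 5), (5, 2), (6, 5)]; region rows[4,8) x cols[0,8) = 4x8
Op 8 cut(1, 1): punch at orig (5,1); cuts so far [(4, 5), (5, 1), (5, 2), (6, 5)]; region rows[4,8) x cols[0,8) = 4x8
Unfold 1 (reflect across v@8): 8 holes -> [(4, 5), (4, 10), (5, 1), (5, 2), (5, 13), (5, 14), (6, 5), (6, 10)]
Unfold 2 (reflect across h@4): 16 holes -> [(1, 5), (1, 10), (2, 1), (2, 2), (2, 13), (2, 14), (3, 5), (3, 10), (4, 5), (4, 10), (5, 1), (5, 2), (5, 13), (5, 14), (6, 5), (6, 10)]
Unfold 3 (reflect across h@8): 32 holes -> [(1, 5), (1, 10), (2, 1), (2, 2), (2, 13), (2, 14), (3, 5), (3, 10), (4, 5), (4, 10), (5, 1), (5, 2), (5, 13), (5, 14), (6, 5), (6, 10), (9, 5), (9, 10), (10, 1), (10, 2), (10, 13), (10, 14), (11, 5), (11, 10), (12, 5), (12, 10), (13, 1), (13, 2), (13, 13), (13, 14), (14, 5), (14, 10)]
Unfold 4 (reflect across h@16): 64 holes -> [(1, 5), (1, 10), (2, 1), (2, 2), (2, 13), (2, 14), (3, 5), (3, 10), (4, 5), (4, 10), (5, 1), (5, 2), (5, 13), (5, 14), (6, 5), (6, 10), (9, 5), (9, 10), (10, 1), (10, 2), (10, 13), (10, 14), (11, 5), (11, 10), (12, 5), (12, 10), (13, 1), (13, 2), (13, 13), (13, 14), (14, 5), (14, 10), (17, 5), (17, 10), (18, 1), (18, 2), (18, 13), (18, 14), (19, 5), (19, 10), (20, 5), (20, 10), (21, 1), (21, 2), (21, 13), (21, 14), (22, 5), (22, 10), (25, 5), (25, 10), (26, 1), (26, 2), (26, 13), (26, 14), (27, 5), (27, 10), (28, 5), (28, 10), (29, 1), (29, 2), (29, 13), (29, 14), (30, 5), (30, 10)]

Answer: 64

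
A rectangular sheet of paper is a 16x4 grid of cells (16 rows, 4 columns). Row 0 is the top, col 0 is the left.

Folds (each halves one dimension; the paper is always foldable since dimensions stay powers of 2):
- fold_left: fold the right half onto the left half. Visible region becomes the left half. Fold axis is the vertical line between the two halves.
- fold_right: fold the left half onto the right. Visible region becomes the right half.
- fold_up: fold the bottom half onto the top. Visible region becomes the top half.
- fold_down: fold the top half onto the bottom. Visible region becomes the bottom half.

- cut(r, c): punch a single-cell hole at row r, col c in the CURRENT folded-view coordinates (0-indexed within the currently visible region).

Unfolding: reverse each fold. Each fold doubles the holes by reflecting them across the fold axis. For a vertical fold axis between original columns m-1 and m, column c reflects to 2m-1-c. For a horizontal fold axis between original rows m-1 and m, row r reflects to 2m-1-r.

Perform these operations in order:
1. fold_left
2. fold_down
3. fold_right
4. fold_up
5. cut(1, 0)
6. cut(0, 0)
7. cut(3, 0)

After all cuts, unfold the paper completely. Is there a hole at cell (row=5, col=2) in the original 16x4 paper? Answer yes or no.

Answer: no

Derivation:
Op 1 fold_left: fold axis v@2; visible region now rows[0,16) x cols[0,2) = 16x2
Op 2 fold_down: fold axis h@8; visible region now rows[8,16) x cols[0,2) = 8x2
Op 3 fold_right: fold axis v@1; visible region now rows[8,16) x cols[1,2) = 8x1
Op 4 fold_up: fold axis h@12; visible region now rows[8,12) x cols[1,2) = 4x1
Op 5 cut(1, 0): punch at orig (9,1); cuts so far [(9, 1)]; region rows[8,12) x cols[1,2) = 4x1
Op 6 cut(0, 0): punch at orig (8,1); cuts so far [(8, 1), (9, 1)]; region rows[8,12) x cols[1,2) = 4x1
Op 7 cut(3, 0): punch at orig (11,1); cuts so far [(8, 1), (9, 1), (11, 1)]; region rows[8,12) x cols[1,2) = 4x1
Unfold 1 (reflect across h@12): 6 holes -> [(8, 1), (9, 1), (11, 1), (12, 1), (14, 1), (15, 1)]
Unfold 2 (reflect across v@1): 12 holes -> [(8, 0), (8, 1), (9, 0), (9, 1), (11, 0), (11, 1), (12, 0), (12, 1), (14, 0), (14, 1), (15, 0), (15, 1)]
Unfold 3 (reflect across h@8): 24 holes -> [(0, 0), (0, 1), (1, 0), (1, 1), (3, 0), (3, 1), (4, 0), (4, 1), (6, 0), (6, 1), (7, 0), (7, 1), (8, 0), (8, 1), (9, 0), (9, 1), (11, 0), (11, 1), (12, 0), (12, 1), (14, 0), (14, 1), (15, 0), (15, 1)]
Unfold 4 (reflect across v@2): 48 holes -> [(0, 0), (0, 1), (0, 2), (0, 3), (1, 0), (1, 1), (1, 2), (1, 3), (3, 0), (3, 1), (3, 2), (3, 3), (4, 0), (4, 1), (4, 2), (4, 3), (6, 0), (6, 1), (6, 2), (6, 3), (7, 0), (7, 1), (7, 2), (7, 3), (8, 0), (8, 1), (8, 2), (8, 3), (9, 0), (9, 1), (9, 2), (9, 3), (11, 0), (11, 1), (11, 2), (11, 3), (12, 0), (12, 1), (12, 2), (12, 3), (14, 0), (14, 1), (14, 2), (14, 3), (15, 0), (15, 1), (15, 2), (15, 3)]
Holes: [(0, 0), (0, 1), (0, 2), (0, 3), (1, 0), (1, 1), (1, 2), (1, 3), (3, 0), (3, 1), (3, 2), (3, 3), (4, 0), (4, 1), (4, 2), (4, 3), (6, 0), (6, 1), (6, 2), (6, 3), (7, 0), (7, 1), (7, 2), (7, 3), (8, 0), (8, 1), (8, 2), (8, 3), (9, 0), (9, 1), (9, 2), (9, 3), (11, 0), (11, 1), (11, 2), (11, 3), (12, 0), (12, 1), (12, 2), (12, 3), (14, 0), (14, 1), (14, 2), (14, 3), (15, 0), (15, 1), (15, 2), (15, 3)]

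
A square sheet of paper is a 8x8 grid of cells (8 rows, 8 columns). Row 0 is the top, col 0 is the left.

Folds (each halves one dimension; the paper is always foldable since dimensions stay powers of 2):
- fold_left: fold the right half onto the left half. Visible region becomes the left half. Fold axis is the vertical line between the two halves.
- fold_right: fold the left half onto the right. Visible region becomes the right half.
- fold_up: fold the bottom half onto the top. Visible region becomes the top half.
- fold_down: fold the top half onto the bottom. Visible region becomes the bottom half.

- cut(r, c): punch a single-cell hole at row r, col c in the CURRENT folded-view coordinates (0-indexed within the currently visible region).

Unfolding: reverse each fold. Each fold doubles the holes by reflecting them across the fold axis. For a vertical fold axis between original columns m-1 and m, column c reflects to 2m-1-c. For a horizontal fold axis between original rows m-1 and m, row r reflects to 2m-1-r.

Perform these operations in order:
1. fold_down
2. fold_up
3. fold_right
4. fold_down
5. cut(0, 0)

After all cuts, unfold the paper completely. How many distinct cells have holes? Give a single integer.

Answer: 16

Derivation:
Op 1 fold_down: fold axis h@4; visible region now rows[4,8) x cols[0,8) = 4x8
Op 2 fold_up: fold axis h@6; visible region now rows[4,6) x cols[0,8) = 2x8
Op 3 fold_right: fold axis v@4; visible region now rows[4,6) x cols[4,8) = 2x4
Op 4 fold_down: fold axis h@5; visible region now rows[5,6) x cols[4,8) = 1x4
Op 5 cut(0, 0): punch at orig (5,4); cuts so far [(5, 4)]; region rows[5,6) x cols[4,8) = 1x4
Unfold 1 (reflect across h@5): 2 holes -> [(4, 4), (5, 4)]
Unfold 2 (reflect across v@4): 4 holes -> [(4, 3), (4, 4), (5, 3), (5, 4)]
Unfold 3 (reflect across h@6): 8 holes -> [(4, 3), (4, 4), (5, 3), (5, 4), (6, 3), (6, 4), (7, 3), (7, 4)]
Unfold 4 (reflect across h@4): 16 holes -> [(0, 3), (0, 4), (1, 3), (1, 4), (2, 3), (2, 4), (3, 3), (3, 4), (4, 3), (4, 4), (5, 3), (5, 4), (6, 3), (6, 4), (7, 3), (7, 4)]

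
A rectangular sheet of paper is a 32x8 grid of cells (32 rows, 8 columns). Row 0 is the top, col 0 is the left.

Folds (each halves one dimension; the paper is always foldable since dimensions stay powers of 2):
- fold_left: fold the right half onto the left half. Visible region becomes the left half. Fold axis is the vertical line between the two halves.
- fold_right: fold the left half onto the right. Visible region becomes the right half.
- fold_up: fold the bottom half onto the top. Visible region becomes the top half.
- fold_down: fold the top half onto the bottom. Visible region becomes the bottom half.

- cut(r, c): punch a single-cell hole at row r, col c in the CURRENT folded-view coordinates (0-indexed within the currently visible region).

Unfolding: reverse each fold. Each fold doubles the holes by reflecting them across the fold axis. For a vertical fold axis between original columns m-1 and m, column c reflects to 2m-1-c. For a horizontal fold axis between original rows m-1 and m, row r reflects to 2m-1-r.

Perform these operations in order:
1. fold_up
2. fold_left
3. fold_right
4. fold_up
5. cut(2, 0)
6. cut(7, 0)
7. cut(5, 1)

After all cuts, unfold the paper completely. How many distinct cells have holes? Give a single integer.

Answer: 48

Derivation:
Op 1 fold_up: fold axis h@16; visible region now rows[0,16) x cols[0,8) = 16x8
Op 2 fold_left: fold axis v@4; visible region now rows[0,16) x cols[0,4) = 16x4
Op 3 fold_right: fold axis v@2; visible region now rows[0,16) x cols[2,4) = 16x2
Op 4 fold_up: fold axis h@8; visible region now rows[0,8) x cols[2,4) = 8x2
Op 5 cut(2, 0): punch at orig (2,2); cuts so far [(2, 2)]; region rows[0,8) x cols[2,4) = 8x2
Op 6 cut(7, 0): punch at orig (7,2); cuts so far [(2, 2), (7, 2)]; region rows[0,8) x cols[2,4) = 8x2
Op 7 cut(5, 1): punch at orig (5,3); cuts so far [(2, 2), (5, 3), (7, 2)]; region rows[0,8) x cols[2,4) = 8x2
Unfold 1 (reflect across h@8): 6 holes -> [(2, 2), (5, 3), (7, 2), (8, 2), (10, 3), (13, 2)]
Unfold 2 (reflect across v@2): 12 holes -> [(2, 1), (2, 2), (5, 0), (5, 3), (7, 1), (7, 2), (8, 1), (8, 2), (10, 0), (10, 3), (13, 1), (13, 2)]
Unfold 3 (reflect across v@4): 24 holes -> [(2, 1), (2, 2), (2, 5), (2, 6), (5, 0), (5, 3), (5, 4), (5, 7), (7, 1), (7, 2), (7, 5), (7, 6), (8, 1), (8, 2), (8, 5), (8, 6), (10, 0), (10, 3), (10, 4), (10, 7), (13, 1), (13, 2), (13, 5), (13, 6)]
Unfold 4 (reflect across h@16): 48 holes -> [(2, 1), (2, 2), (2, 5), (2, 6), (5, 0), (5, 3), (5, 4), (5, 7), (7, 1), (7, 2), (7, 5), (7, 6), (8, 1), (8, 2), (8, 5), (8, 6), (10, 0), (10, 3), (10, 4), (10, 7), (13, 1), (13, 2), (13, 5), (13, 6), (18, 1), (18, 2), (18, 5), (18, 6), (21, 0), (21, 3), (21, 4), (21, 7), (23, 1), (23, 2), (23, 5), (23, 6), (24, 1), (24, 2), (24, 5), (24, 6), (26, 0), (26, 3), (26, 4), (26, 7), (29, 1), (29, 2), (29, 5), (29, 6)]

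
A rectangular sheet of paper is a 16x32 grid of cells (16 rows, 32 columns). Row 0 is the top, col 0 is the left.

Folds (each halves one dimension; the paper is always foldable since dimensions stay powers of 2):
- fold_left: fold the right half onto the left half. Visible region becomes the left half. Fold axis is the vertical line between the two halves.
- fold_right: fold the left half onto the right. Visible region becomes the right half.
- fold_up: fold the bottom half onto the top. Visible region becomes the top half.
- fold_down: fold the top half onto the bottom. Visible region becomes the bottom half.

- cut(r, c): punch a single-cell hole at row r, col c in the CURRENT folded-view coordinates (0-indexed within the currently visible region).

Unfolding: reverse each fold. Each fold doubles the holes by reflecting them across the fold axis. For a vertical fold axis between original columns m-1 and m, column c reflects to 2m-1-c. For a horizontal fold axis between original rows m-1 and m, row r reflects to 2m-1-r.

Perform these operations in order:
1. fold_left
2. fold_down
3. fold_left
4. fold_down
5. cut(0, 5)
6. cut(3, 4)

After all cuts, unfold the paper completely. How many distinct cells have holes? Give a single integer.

Answer: 32

Derivation:
Op 1 fold_left: fold axis v@16; visible region now rows[0,16) x cols[0,16) = 16x16
Op 2 fold_down: fold axis h@8; visible region now rows[8,16) x cols[0,16) = 8x16
Op 3 fold_left: fold axis v@8; visible region now rows[8,16) x cols[0,8) = 8x8
Op 4 fold_down: fold axis h@12; visible region now rows[12,16) x cols[0,8) = 4x8
Op 5 cut(0, 5): punch at orig (12,5); cuts so far [(12, 5)]; region rows[12,16) x cols[0,8) = 4x8
Op 6 cut(3, 4): punch at orig (15,4); cuts so far [(12, 5), (15, 4)]; region rows[12,16) x cols[0,8) = 4x8
Unfold 1 (reflect across h@12): 4 holes -> [(8, 4), (11, 5), (12, 5), (15, 4)]
Unfold 2 (reflect across v@8): 8 holes -> [(8, 4), (8, 11), (11, 5), (11, 10), (12, 5), (12, 10), (15, 4), (15, 11)]
Unfold 3 (reflect across h@8): 16 holes -> [(0, 4), (0, 11), (3, 5), (3, 10), (4, 5), (4, 10), (7, 4), (7, 11), (8, 4), (8, 11), (11, 5), (11, 10), (12, 5), (12, 10), (15, 4), (15, 11)]
Unfold 4 (reflect across v@16): 32 holes -> [(0, 4), (0, 11), (0, 20), (0, 27), (3, 5), (3, 10), (3, 21), (3, 26), (4, 5), (4, 10), (4, 21), (4, 26), (7, 4), (7, 11), (7, 20), (7, 27), (8, 4), (8, 11), (8, 20), (8, 27), (11, 5), (11, 10), (11, 21), (11, 26), (12, 5), (12, 10), (12, 21), (12, 26), (15, 4), (15, 11), (15, 20), (15, 27)]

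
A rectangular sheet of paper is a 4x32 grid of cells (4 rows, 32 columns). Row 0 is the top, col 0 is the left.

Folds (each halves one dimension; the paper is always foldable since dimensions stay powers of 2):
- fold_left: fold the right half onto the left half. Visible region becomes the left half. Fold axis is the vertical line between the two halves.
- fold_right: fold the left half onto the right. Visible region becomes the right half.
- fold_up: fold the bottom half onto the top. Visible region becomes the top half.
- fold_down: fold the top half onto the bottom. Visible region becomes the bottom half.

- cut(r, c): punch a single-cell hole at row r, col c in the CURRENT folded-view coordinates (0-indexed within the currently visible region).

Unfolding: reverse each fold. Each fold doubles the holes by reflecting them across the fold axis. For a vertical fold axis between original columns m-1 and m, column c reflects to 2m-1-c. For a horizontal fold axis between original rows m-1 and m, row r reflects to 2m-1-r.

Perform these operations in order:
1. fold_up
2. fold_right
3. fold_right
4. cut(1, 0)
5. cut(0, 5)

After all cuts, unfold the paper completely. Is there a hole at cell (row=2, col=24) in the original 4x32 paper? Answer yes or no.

Op 1 fold_up: fold axis h@2; visible region now rows[0,2) x cols[0,32) = 2x32
Op 2 fold_right: fold axis v@16; visible region now rows[0,2) x cols[16,32) = 2x16
Op 3 fold_right: fold axis v@24; visible region now rows[0,2) x cols[24,32) = 2x8
Op 4 cut(1, 0): punch at orig (1,24); cuts so far [(1, 24)]; region rows[0,2) x cols[24,32) = 2x8
Op 5 cut(0, 5): punch at orig (0,29); cuts so far [(0, 29), (1, 24)]; region rows[0,2) x cols[24,32) = 2x8
Unfold 1 (reflect across v@24): 4 holes -> [(0, 18), (0, 29), (1, 23), (1, 24)]
Unfold 2 (reflect across v@16): 8 holes -> [(0, 2), (0, 13), (0, 18), (0, 29), (1, 7), (1, 8), (1, 23), (1, 24)]
Unfold 3 (reflect across h@2): 16 holes -> [(0, 2), (0, 13), (0, 18), (0, 29), (1, 7), (1, 8), (1, 23), (1, 24), (2, 7), (2, 8), (2, 23), (2, 24), (3, 2), (3, 13), (3, 18), (3, 29)]
Holes: [(0, 2), (0, 13), (0, 18), (0, 29), (1, 7), (1, 8), (1, 23), (1, 24), (2, 7), (2, 8), (2, 23), (2, 24), (3, 2), (3, 13), (3, 18), (3, 29)]

Answer: yes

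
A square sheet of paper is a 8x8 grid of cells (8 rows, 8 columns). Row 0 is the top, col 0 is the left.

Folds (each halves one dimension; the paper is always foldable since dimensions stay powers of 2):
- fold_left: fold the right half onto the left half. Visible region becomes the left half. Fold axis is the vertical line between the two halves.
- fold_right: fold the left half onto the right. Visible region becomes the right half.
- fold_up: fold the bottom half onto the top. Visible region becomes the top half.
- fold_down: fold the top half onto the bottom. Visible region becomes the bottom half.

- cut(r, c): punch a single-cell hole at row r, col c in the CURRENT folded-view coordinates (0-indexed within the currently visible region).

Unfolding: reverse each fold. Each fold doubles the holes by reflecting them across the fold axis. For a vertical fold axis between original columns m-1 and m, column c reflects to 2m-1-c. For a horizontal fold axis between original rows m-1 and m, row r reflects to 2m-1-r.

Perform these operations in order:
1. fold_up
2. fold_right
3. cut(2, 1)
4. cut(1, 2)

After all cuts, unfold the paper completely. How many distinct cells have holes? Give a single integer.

Op 1 fold_up: fold axis h@4; visible region now rows[0,4) x cols[0,8) = 4x8
Op 2 fold_right: fold axis v@4; visible region now rows[0,4) x cols[4,8) = 4x4
Op 3 cut(2, 1): punch at orig (2,5); cuts so far [(2, 5)]; region rows[0,4) x cols[4,8) = 4x4
Op 4 cut(1, 2): punch at orig (1,6); cuts so far [(1, 6), (2, 5)]; region rows[0,4) x cols[4,8) = 4x4
Unfold 1 (reflect across v@4): 4 holes -> [(1, 1), (1, 6), (2, 2), (2, 5)]
Unfold 2 (reflect across h@4): 8 holes -> [(1, 1), (1, 6), (2, 2), (2, 5), (5, 2), (5, 5), (6, 1), (6, 6)]

Answer: 8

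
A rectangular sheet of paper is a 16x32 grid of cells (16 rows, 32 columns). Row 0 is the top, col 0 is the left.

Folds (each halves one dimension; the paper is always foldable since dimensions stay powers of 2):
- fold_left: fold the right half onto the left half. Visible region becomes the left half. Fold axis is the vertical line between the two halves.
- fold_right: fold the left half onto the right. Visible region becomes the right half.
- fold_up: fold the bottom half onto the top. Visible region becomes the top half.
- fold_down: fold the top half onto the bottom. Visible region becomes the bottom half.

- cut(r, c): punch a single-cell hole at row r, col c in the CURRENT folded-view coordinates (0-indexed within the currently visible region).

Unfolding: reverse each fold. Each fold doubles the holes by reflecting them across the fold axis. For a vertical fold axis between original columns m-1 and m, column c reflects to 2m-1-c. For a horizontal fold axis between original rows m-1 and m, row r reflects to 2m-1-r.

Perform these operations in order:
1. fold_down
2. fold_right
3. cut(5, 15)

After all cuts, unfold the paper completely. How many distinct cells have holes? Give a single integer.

Op 1 fold_down: fold axis h@8; visible region now rows[8,16) x cols[0,32) = 8x32
Op 2 fold_right: fold axis v@16; visible region now rows[8,16) x cols[16,32) = 8x16
Op 3 cut(5, 15): punch at orig (13,31); cuts so far [(13, 31)]; region rows[8,16) x cols[16,32) = 8x16
Unfold 1 (reflect across v@16): 2 holes -> [(13, 0), (13, 31)]
Unfold 2 (reflect across h@8): 4 holes -> [(2, 0), (2, 31), (13, 0), (13, 31)]

Answer: 4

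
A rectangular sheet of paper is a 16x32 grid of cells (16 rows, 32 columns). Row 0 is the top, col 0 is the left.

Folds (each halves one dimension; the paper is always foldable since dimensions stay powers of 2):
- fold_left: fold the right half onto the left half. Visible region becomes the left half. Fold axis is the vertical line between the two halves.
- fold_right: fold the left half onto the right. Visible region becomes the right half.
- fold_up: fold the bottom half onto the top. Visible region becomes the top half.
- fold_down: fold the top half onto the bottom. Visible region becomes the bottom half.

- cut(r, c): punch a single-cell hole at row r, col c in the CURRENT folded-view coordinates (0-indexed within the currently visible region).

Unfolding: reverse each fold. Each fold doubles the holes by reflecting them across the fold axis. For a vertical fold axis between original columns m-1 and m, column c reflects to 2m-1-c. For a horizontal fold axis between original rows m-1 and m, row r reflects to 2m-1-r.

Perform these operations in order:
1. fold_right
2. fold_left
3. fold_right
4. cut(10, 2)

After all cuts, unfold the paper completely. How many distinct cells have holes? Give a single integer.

Answer: 8

Derivation:
Op 1 fold_right: fold axis v@16; visible region now rows[0,16) x cols[16,32) = 16x16
Op 2 fold_left: fold axis v@24; visible region now rows[0,16) x cols[16,24) = 16x8
Op 3 fold_right: fold axis v@20; visible region now rows[0,16) x cols[20,24) = 16x4
Op 4 cut(10, 2): punch at orig (10,22); cuts so far [(10, 22)]; region rows[0,16) x cols[20,24) = 16x4
Unfold 1 (reflect across v@20): 2 holes -> [(10, 17), (10, 22)]
Unfold 2 (reflect across v@24): 4 holes -> [(10, 17), (10, 22), (10, 25), (10, 30)]
Unfold 3 (reflect across v@16): 8 holes -> [(10, 1), (10, 6), (10, 9), (10, 14), (10, 17), (10, 22), (10, 25), (10, 30)]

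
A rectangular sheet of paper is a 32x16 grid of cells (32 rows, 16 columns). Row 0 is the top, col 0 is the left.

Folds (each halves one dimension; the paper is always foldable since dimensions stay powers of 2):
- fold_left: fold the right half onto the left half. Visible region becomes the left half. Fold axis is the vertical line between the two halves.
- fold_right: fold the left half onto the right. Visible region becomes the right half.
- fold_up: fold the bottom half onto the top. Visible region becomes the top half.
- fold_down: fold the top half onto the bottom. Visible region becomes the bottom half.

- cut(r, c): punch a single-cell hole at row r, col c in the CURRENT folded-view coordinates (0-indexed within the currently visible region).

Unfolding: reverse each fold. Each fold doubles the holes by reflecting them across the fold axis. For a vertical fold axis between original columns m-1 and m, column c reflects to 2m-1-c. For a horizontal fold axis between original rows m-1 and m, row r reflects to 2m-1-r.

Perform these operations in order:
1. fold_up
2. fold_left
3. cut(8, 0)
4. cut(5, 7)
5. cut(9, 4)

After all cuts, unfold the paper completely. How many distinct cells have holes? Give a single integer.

Answer: 12

Derivation:
Op 1 fold_up: fold axis h@16; visible region now rows[0,16) x cols[0,16) = 16x16
Op 2 fold_left: fold axis v@8; visible region now rows[0,16) x cols[0,8) = 16x8
Op 3 cut(8, 0): punch at orig (8,0); cuts so far [(8, 0)]; region rows[0,16) x cols[0,8) = 16x8
Op 4 cut(5, 7): punch at orig (5,7); cuts so far [(5, 7), (8, 0)]; region rows[0,16) x cols[0,8) = 16x8
Op 5 cut(9, 4): punch at orig (9,4); cuts so far [(5, 7), (8, 0), (9, 4)]; region rows[0,16) x cols[0,8) = 16x8
Unfold 1 (reflect across v@8): 6 holes -> [(5, 7), (5, 8), (8, 0), (8, 15), (9, 4), (9, 11)]
Unfold 2 (reflect across h@16): 12 holes -> [(5, 7), (5, 8), (8, 0), (8, 15), (9, 4), (9, 11), (22, 4), (22, 11), (23, 0), (23, 15), (26, 7), (26, 8)]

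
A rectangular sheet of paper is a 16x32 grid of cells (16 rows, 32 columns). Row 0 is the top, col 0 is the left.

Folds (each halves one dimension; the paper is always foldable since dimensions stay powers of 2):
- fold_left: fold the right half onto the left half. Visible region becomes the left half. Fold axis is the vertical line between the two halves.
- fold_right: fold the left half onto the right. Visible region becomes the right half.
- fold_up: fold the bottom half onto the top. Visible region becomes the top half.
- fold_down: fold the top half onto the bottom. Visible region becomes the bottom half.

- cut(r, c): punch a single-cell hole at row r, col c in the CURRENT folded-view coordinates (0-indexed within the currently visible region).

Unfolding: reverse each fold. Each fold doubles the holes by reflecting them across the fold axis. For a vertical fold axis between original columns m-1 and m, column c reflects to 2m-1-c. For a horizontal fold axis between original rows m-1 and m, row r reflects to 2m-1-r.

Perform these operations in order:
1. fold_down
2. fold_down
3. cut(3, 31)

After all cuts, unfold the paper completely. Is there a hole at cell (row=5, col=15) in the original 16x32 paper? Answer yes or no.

Op 1 fold_down: fold axis h@8; visible region now rows[8,16) x cols[0,32) = 8x32
Op 2 fold_down: fold axis h@12; visible region now rows[12,16) x cols[0,32) = 4x32
Op 3 cut(3, 31): punch at orig (15,31); cuts so far [(15, 31)]; region rows[12,16) x cols[0,32) = 4x32
Unfold 1 (reflect across h@12): 2 holes -> [(8, 31), (15, 31)]
Unfold 2 (reflect across h@8): 4 holes -> [(0, 31), (7, 31), (8, 31), (15, 31)]
Holes: [(0, 31), (7, 31), (8, 31), (15, 31)]

Answer: no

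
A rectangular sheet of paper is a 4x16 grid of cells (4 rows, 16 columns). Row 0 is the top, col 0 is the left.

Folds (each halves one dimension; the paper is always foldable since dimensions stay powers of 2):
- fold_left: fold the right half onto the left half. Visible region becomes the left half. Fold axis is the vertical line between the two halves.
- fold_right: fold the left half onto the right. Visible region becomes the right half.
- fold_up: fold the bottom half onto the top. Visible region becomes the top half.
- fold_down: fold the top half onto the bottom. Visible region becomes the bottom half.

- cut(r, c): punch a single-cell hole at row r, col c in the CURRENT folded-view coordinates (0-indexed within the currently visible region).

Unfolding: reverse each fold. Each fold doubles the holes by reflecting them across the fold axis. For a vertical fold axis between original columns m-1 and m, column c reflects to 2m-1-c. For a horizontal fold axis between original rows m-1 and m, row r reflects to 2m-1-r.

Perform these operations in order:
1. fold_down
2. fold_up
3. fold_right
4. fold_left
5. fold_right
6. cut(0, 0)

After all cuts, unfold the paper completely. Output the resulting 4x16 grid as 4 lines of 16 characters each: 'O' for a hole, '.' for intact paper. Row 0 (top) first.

Op 1 fold_down: fold axis h@2; visible region now rows[2,4) x cols[0,16) = 2x16
Op 2 fold_up: fold axis h@3; visible region now rows[2,3) x cols[0,16) = 1x16
Op 3 fold_right: fold axis v@8; visible region now rows[2,3) x cols[8,16) = 1x8
Op 4 fold_left: fold axis v@12; visible region now rows[2,3) x cols[8,12) = 1x4
Op 5 fold_right: fold axis v@10; visible region now rows[2,3) x cols[10,12) = 1x2
Op 6 cut(0, 0): punch at orig (2,10); cuts so far [(2, 10)]; region rows[2,3) x cols[10,12) = 1x2
Unfold 1 (reflect across v@10): 2 holes -> [(2, 9), (2, 10)]
Unfold 2 (reflect across v@12): 4 holes -> [(2, 9), (2, 10), (2, 13), (2, 14)]
Unfold 3 (reflect across v@8): 8 holes -> [(2, 1), (2, 2), (2, 5), (2, 6), (2, 9), (2, 10), (2, 13), (2, 14)]
Unfold 4 (reflect across h@3): 16 holes -> [(2, 1), (2, 2), (2, 5), (2, 6), (2, 9), (2, 10), (2, 13), (2, 14), (3, 1), (3, 2), (3, 5), (3, 6), (3, 9), (3, 10), (3, 13), (3, 14)]
Unfold 5 (reflect across h@2): 32 holes -> [(0, 1), (0, 2), (0, 5), (0, 6), (0, 9), (0, 10), (0, 13), (0, 14), (1, 1), (1, 2), (1, 5), (1, 6), (1, 9), (1, 10), (1, 13), (1, 14), (2, 1), (2, 2), (2, 5), (2, 6), (2, 9), (2, 10), (2, 13), (2, 14), (3, 1), (3, 2), (3, 5), (3, 6), (3, 9), (3, 10), (3, 13), (3, 14)]

Answer: .OO..OO..OO..OO.
.OO..OO..OO..OO.
.OO..OO..OO..OO.
.OO..OO..OO..OO.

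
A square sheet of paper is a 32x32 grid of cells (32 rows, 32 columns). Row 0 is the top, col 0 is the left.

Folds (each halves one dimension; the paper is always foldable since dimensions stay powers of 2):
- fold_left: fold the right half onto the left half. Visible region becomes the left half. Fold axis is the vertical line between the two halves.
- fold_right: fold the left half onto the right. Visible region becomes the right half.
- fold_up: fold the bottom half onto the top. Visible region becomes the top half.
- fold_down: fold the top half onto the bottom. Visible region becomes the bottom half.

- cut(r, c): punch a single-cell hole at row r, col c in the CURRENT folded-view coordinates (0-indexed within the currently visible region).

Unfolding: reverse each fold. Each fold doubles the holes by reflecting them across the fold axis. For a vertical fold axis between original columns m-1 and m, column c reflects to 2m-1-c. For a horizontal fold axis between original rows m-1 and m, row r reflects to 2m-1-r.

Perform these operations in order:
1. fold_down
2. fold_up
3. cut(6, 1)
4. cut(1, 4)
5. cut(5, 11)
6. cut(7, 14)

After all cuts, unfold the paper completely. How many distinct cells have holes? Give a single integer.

Op 1 fold_down: fold axis h@16; visible region now rows[16,32) x cols[0,32) = 16x32
Op 2 fold_up: fold axis h@24; visible region now rows[16,24) x cols[0,32) = 8x32
Op 3 cut(6, 1): punch at orig (22,1); cuts so far [(22, 1)]; region rows[16,24) x cols[0,32) = 8x32
Op 4 cut(1, 4): punch at orig (17,4); cuts so far [(17, 4), (22, 1)]; region rows[16,24) x cols[0,32) = 8x32
Op 5 cut(5, 11): punch at orig (21,11); cuts so far [(17, 4), (21, 11), (22, 1)]; region rows[16,24) x cols[0,32) = 8x32
Op 6 cut(7, 14): punch at orig (23,14); cuts so far [(17, 4), (21, 11), (22, 1), (23, 14)]; region rows[16,24) x cols[0,32) = 8x32
Unfold 1 (reflect across h@24): 8 holes -> [(17, 4), (21, 11), (22, 1), (23, 14), (24, 14), (25, 1), (26, 11), (30, 4)]
Unfold 2 (reflect across h@16): 16 holes -> [(1, 4), (5, 11), (6, 1), (7, 14), (8, 14), (9, 1), (10, 11), (14, 4), (17, 4), (21, 11), (22, 1), (23, 14), (24, 14), (25, 1), (26, 11), (30, 4)]

Answer: 16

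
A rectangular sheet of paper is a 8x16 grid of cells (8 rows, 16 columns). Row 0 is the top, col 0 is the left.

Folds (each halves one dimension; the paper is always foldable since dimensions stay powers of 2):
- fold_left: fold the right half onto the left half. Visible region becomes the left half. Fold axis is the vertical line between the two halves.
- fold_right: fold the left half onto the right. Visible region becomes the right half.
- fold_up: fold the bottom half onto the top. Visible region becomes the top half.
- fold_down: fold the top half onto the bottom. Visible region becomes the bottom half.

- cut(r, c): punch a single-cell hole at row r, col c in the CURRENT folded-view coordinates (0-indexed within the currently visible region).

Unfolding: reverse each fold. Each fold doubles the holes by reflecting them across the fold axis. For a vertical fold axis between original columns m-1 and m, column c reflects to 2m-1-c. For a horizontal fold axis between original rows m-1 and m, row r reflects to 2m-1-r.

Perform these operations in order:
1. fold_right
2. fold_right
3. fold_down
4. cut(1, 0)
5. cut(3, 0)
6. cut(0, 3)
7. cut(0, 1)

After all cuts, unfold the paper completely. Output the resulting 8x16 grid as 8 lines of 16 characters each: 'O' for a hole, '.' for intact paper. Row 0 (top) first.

Answer: ...OO......OO...
................
...OO......OO...
O.O..O.OO.O..O.O
O.O..O.OO.O..O.O
...OO......OO...
................
...OO......OO...

Derivation:
Op 1 fold_right: fold axis v@8; visible region now rows[0,8) x cols[8,16) = 8x8
Op 2 fold_right: fold axis v@12; visible region now rows[0,8) x cols[12,16) = 8x4
Op 3 fold_down: fold axis h@4; visible region now rows[4,8) x cols[12,16) = 4x4
Op 4 cut(1, 0): punch at orig (5,12); cuts so far [(5, 12)]; region rows[4,8) x cols[12,16) = 4x4
Op 5 cut(3, 0): punch at orig (7,12); cuts so far [(5, 12), (7, 12)]; region rows[4,8) x cols[12,16) = 4x4
Op 6 cut(0, 3): punch at orig (4,15); cuts so far [(4, 15), (5, 12), (7, 12)]; region rows[4,8) x cols[12,16) = 4x4
Op 7 cut(0, 1): punch at orig (4,13); cuts so far [(4, 13), (4, 15), (5, 12), (7, 12)]; region rows[4,8) x cols[12,16) = 4x4
Unfold 1 (reflect across h@4): 8 holes -> [(0, 12), (2, 12), (3, 13), (3, 15), (4, 13), (4, 15), (5, 12), (7, 12)]
Unfold 2 (reflect across v@12): 16 holes -> [(0, 11), (0, 12), (2, 11), (2, 12), (3, 8), (3, 10), (3, 13), (3, 15), (4, 8), (4, 10), (4, 13), (4, 15), (5, 11), (5, 12), (7, 11), (7, 12)]
Unfold 3 (reflect across v@8): 32 holes -> [(0, 3), (0, 4), (0, 11), (0, 12), (2, 3), (2, 4), (2, 11), (2, 12), (3, 0), (3, 2), (3, 5), (3, 7), (3, 8), (3, 10), (3, 13), (3, 15), (4, 0), (4, 2), (4, 5), (4, 7), (4, 8), (4, 10), (4, 13), (4, 15), (5, 3), (5, 4), (5, 11), (5, 12), (7, 3), (7, 4), (7, 11), (7, 12)]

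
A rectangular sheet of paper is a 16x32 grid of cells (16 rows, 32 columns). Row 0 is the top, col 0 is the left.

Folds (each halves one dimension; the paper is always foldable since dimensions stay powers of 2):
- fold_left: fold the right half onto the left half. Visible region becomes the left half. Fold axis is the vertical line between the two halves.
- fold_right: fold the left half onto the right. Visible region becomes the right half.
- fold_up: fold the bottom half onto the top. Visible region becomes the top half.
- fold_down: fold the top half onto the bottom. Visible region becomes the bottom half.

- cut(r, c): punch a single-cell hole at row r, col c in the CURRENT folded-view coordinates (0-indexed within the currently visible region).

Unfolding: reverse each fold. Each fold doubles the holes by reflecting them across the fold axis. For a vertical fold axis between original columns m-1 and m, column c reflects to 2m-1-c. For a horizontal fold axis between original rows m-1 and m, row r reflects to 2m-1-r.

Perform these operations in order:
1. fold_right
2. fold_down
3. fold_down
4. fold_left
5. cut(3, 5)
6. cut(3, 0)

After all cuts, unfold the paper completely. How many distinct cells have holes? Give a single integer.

Answer: 32

Derivation:
Op 1 fold_right: fold axis v@16; visible region now rows[0,16) x cols[16,32) = 16x16
Op 2 fold_down: fold axis h@8; visible region now rows[8,16) x cols[16,32) = 8x16
Op 3 fold_down: fold axis h@12; visible region now rows[12,16) x cols[16,32) = 4x16
Op 4 fold_left: fold axis v@24; visible region now rows[12,16) x cols[16,24) = 4x8
Op 5 cut(3, 5): punch at orig (15,21); cuts so far [(15, 21)]; region rows[12,16) x cols[16,24) = 4x8
Op 6 cut(3, 0): punch at orig (15,16); cuts so far [(15, 16), (15, 21)]; region rows[12,16) x cols[16,24) = 4x8
Unfold 1 (reflect across v@24): 4 holes -> [(15, 16), (15, 21), (15, 26), (15, 31)]
Unfold 2 (reflect across h@12): 8 holes -> [(8, 16), (8, 21), (8, 26), (8, 31), (15, 16), (15, 21), (15, 26), (15, 31)]
Unfold 3 (reflect across h@8): 16 holes -> [(0, 16), (0, 21), (0, 26), (0, 31), (7, 16), (7, 21), (7, 26), (7, 31), (8, 16), (8, 21), (8, 26), (8, 31), (15, 16), (15, 21), (15, 26), (15, 31)]
Unfold 4 (reflect across v@16): 32 holes -> [(0, 0), (0, 5), (0, 10), (0, 15), (0, 16), (0, 21), (0, 26), (0, 31), (7, 0), (7, 5), (7, 10), (7, 15), (7, 16), (7, 21), (7, 26), (7, 31), (8, 0), (8, 5), (8, 10), (8, 15), (8, 16), (8, 21), (8, 26), (8, 31), (15, 0), (15, 5), (15, 10), (15, 15), (15, 16), (15, 21), (15, 26), (15, 31)]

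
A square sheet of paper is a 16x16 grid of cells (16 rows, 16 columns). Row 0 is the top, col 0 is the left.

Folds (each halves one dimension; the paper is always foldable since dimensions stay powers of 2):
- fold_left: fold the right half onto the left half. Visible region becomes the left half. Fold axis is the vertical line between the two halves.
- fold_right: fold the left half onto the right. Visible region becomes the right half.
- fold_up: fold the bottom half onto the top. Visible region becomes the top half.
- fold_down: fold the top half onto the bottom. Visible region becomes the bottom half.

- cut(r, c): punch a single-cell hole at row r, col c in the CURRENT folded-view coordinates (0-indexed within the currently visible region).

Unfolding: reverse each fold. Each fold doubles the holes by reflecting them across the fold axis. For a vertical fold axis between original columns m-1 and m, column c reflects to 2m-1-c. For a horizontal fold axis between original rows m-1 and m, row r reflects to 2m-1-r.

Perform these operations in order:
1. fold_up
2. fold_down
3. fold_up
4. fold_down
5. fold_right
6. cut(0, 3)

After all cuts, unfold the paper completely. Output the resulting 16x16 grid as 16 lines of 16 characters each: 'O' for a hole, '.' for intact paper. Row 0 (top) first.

Op 1 fold_up: fold axis h@8; visible region now rows[0,8) x cols[0,16) = 8x16
Op 2 fold_down: fold axis h@4; visible region now rows[4,8) x cols[0,16) = 4x16
Op 3 fold_up: fold axis h@6; visible region now rows[4,6) x cols[0,16) = 2x16
Op 4 fold_down: fold axis h@5; visible region now rows[5,6) x cols[0,16) = 1x16
Op 5 fold_right: fold axis v@8; visible region now rows[5,6) x cols[8,16) = 1x8
Op 6 cut(0, 3): punch at orig (5,11); cuts so far [(5, 11)]; region rows[5,6) x cols[8,16) = 1x8
Unfold 1 (reflect across v@8): 2 holes -> [(5, 4), (5, 11)]
Unfold 2 (reflect across h@5): 4 holes -> [(4, 4), (4, 11), (5, 4), (5, 11)]
Unfold 3 (reflect across h@6): 8 holes -> [(4, 4), (4, 11), (5, 4), (5, 11), (6, 4), (6, 11), (7, 4), (7, 11)]
Unfold 4 (reflect across h@4): 16 holes -> [(0, 4), (0, 11), (1, 4), (1, 11), (2, 4), (2, 11), (3, 4), (3, 11), (4, 4), (4, 11), (5, 4), (5, 11), (6, 4), (6, 11), (7, 4), (7, 11)]
Unfold 5 (reflect across h@8): 32 holes -> [(0, 4), (0, 11), (1, 4), (1, 11), (2, 4), (2, 11), (3, 4), (3, 11), (4, 4), (4, 11), (5, 4), (5, 11), (6, 4), (6, 11), (7, 4), (7, 11), (8, 4), (8, 11), (9, 4), (9, 11), (10, 4), (10, 11), (11, 4), (11, 11), (12, 4), (12, 11), (13, 4), (13, 11), (14, 4), (14, 11), (15, 4), (15, 11)]

Answer: ....O......O....
....O......O....
....O......O....
....O......O....
....O......O....
....O......O....
....O......O....
....O......O....
....O......O....
....O......O....
....O......O....
....O......O....
....O......O....
....O......O....
....O......O....
....O......O....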